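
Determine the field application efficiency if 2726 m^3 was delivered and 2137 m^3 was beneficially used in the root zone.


Ea = V_root / V_field * 100 = 2137 / 2726 * 100 = 78.3933%

78.3933 %


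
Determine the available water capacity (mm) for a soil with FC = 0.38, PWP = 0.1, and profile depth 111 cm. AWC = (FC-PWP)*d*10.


AWC = (FC - PWP) * d * 10
AWC = (0.38 - 0.1) * 111 * 10
AWC = 0.2800 * 111 * 10

310.8000 mm


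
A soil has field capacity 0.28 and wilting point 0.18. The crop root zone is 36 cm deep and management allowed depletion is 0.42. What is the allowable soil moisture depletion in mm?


SMD = (FC - PWP) * d * MAD * 10
SMD = (0.28 - 0.18) * 36 * 0.42 * 10
SMD = 0.1000 * 36 * 0.42 * 10

15.1200 mm


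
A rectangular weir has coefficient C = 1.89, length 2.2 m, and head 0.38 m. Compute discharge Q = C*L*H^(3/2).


Q = C * L * H^(3/2) = 1.89 * 2.2 * 0.38^1.5 = 1.89 * 2.2 * 0.234248

0.9740 m^3/s


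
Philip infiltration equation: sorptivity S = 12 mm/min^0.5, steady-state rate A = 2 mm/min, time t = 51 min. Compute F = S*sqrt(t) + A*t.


F = S*sqrt(t) + A*t
F = 12*sqrt(51) + 2*51
F = 12*7.141428 + 102

187.6971 mm


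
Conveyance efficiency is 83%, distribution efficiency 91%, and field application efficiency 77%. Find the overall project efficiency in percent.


Ec = 0.83, Eb = 0.91, Ea = 0.77
E = 0.83 * 0.91 * 0.77 * 100 = 58.1581%

58.1581 %


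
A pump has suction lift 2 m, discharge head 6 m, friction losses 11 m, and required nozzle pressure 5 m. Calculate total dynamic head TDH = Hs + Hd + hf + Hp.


TDH = Hs + Hd + hf + Hp = 2 + 6 + 11 + 5 = 24

24 m


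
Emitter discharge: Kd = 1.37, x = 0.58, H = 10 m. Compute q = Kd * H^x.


q = Kd * H^x = 1.37 * 10^0.58 = 1.37 * 3.801894

5.2086 L/h


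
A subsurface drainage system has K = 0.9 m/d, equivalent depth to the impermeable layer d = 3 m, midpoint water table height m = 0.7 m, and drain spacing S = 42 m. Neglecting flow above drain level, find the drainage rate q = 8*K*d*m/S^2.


q = 8*K*d*m/S^2
q = 8*0.9*3*0.7/42^2
q = 15.1200 / 1764

0.0086 m/d


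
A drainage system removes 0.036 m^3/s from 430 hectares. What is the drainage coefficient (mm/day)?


DC = Q * 86400 / (A * 10000) * 1000
DC = 0.036 * 86400 / (430 * 10000) * 1000
DC = 3110400.0000 / 4300000

0.7233 mm/day


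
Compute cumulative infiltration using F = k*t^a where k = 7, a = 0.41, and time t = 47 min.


F = k * t^a = 7 * 47^0.41
F = 7 * 4.847972

33.9358 mm


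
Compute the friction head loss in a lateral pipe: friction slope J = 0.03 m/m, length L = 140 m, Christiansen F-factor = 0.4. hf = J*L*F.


hf = J * L * F = 0.03 * 140 * 0.4 = 1.6800 m

1.6800 m


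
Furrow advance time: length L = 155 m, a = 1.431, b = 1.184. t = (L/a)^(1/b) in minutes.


t = (L/a)^(1/b)
t = (155/1.431)^(1/1.184)
t = 108.315863^(1/1.184)

52.2986 min


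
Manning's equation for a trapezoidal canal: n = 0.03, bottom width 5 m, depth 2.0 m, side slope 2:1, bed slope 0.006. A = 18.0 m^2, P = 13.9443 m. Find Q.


R = A/P = 18.0/13.9443 = 1.290850
Q = (1/0.03) * 18.0 * 1.290850^(2/3) * 0.006^0.5

55.0990 m^3/s


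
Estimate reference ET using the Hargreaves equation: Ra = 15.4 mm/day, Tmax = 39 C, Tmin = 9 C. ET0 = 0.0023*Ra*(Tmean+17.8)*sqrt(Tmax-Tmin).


Tmean = (Tmax + Tmin)/2 = (39 + 9)/2 = 24.0
ET0 = 0.0023 * 15.4 * (24.0 + 17.8) * sqrt(39 - 9)
ET0 = 0.0023 * 15.4 * 41.8 * 5.477226

8.1093 mm/day


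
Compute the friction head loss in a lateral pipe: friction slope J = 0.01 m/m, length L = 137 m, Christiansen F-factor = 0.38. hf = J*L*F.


hf = J * L * F = 0.01 * 137 * 0.38 = 0.5206 m

0.5206 m


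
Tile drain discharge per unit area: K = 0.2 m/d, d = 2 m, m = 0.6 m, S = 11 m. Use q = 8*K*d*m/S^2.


q = 8*K*d*m/S^2
q = 8*0.2*2*0.6/11^2
q = 1.9200 / 121

0.0159 m/d


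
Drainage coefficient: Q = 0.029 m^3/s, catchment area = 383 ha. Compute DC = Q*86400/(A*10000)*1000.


DC = Q * 86400 / (A * 10000) * 1000
DC = 0.029 * 86400 / (383 * 10000) * 1000
DC = 2505600.0000 / 3830000

0.6542 mm/day


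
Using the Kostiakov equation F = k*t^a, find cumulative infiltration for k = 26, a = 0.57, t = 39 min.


F = k * t^a = 26 * 39^0.57
F = 26 * 8.070619

209.8361 mm


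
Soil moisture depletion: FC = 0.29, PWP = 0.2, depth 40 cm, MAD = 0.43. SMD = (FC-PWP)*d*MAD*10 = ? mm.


SMD = (FC - PWP) * d * MAD * 10
SMD = (0.29 - 0.2) * 40 * 0.43 * 10
SMD = 0.0900 * 40 * 0.43 * 10

15.4800 mm


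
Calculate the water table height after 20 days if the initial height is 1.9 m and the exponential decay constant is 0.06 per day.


m = m0 * exp(-k*t)
m = 1.9 * exp(-0.06 * 20)
m = 1.9 * exp(-1.2000)

0.5723 m


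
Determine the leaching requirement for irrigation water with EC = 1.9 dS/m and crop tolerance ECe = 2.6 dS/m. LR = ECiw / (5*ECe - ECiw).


LR = ECiw / (5*ECe - ECiw)
LR = 1.9 / (5*2.6 - 1.9)
LR = 1.9 / 11.1000

0.1712


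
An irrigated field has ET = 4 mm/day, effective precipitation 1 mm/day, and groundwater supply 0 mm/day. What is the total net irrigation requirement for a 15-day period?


Daily deficit = ET - Pe - GW = 4 - 1 - 0 = 3 mm/day
NIR = 3 * 15 = 45 mm

45.0000 mm


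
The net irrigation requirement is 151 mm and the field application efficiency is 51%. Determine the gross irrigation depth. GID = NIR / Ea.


Ea = 51% = 0.51
GID = NIR / Ea = 151 / 0.51 = 296.0784 mm

296.0784 mm


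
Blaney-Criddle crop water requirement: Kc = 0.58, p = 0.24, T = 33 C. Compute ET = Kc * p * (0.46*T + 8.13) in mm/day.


ET = Kc * p * (0.46*T + 8.13)
ET = 0.58 * 0.24 * (0.46*33 + 8.13)
ET = 0.58 * 0.24 * 23.3100

3.2448 mm/day


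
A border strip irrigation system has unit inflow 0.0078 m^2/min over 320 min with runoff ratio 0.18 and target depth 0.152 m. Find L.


L = q*t/((1+r)*Z)
L = 0.0078*320/((1+0.18)*0.152)
L = 2.496/0.17936

13.9161 m


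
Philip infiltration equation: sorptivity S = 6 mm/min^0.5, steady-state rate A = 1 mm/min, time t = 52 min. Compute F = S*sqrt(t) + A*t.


F = S*sqrt(t) + A*t
F = 6*sqrt(52) + 1*52
F = 6*7.211103 + 52

95.2666 mm


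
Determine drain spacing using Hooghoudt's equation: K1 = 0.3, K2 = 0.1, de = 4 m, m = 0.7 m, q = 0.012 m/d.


S^2 = 8*K2*de*m/q + 4*K1*m^2/q
S^2 = 8*0.1*4*0.7/0.012 + 4*0.3*0.7^2/0.012
S = sqrt(235.6667)

15.3514 m


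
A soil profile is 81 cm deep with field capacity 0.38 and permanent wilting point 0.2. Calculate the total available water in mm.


AWC = (FC - PWP) * d * 10
AWC = (0.38 - 0.2) * 81 * 10
AWC = 0.1800 * 81 * 10

145.8000 mm


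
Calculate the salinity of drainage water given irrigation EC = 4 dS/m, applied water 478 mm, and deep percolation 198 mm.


EC_dw = EC_iw * D_iw / D_dw
EC_dw = 4 * 478 / 198
EC_dw = 1912 / 198

9.6566 dS/m


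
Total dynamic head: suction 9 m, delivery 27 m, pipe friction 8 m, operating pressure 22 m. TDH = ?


TDH = Hs + Hd + hf + Hp = 9 + 27 + 8 + 22 = 66

66 m


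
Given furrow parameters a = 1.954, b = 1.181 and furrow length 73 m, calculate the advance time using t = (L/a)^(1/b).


t = (L/a)^(1/b)
t = (73/1.954)^(1/1.181)
t = 37.359263^(1/1.181)

21.4493 min


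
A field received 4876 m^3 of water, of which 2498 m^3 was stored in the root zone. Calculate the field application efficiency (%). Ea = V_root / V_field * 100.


Ea = V_root / V_field * 100 = 2498 / 4876 * 100 = 51.2305%

51.2305 %


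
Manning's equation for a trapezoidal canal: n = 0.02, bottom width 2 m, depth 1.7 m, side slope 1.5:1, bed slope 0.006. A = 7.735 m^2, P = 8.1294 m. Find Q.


R = A/P = 7.735/8.1294 = 0.951485
Q = (1/0.02) * 7.735 * 0.951485^(2/3) * 0.006^0.5

28.9806 m^3/s


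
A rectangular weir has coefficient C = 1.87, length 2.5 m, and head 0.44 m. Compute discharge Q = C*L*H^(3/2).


Q = C * L * H^(3/2) = 1.87 * 2.5 * 0.44^1.5 = 1.87 * 2.5 * 0.291863

1.3645 m^3/s


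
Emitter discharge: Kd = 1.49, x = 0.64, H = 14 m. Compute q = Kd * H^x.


q = Kd * H^x = 1.49 * 14^0.64 = 1.49 * 5.414046

8.0669 L/h


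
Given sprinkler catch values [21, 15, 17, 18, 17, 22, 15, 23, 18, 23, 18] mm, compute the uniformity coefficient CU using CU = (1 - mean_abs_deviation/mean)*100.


mean = 18.818182 mm
MAD = 2.495868 mm
CU = (1 - 2.495868/18.818182)*100

86.7369 %


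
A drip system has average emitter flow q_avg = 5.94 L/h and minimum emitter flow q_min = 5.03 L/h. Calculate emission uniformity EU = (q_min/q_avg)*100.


EU = (q_min/q_avg)*100 = (5.03/5.94)*100 = 84.6801%

84.6801 %


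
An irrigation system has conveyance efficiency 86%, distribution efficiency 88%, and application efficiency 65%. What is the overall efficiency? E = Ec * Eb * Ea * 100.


Ec = 0.86, Eb = 0.88, Ea = 0.65
E = 0.86 * 0.88 * 0.65 * 100 = 49.1920%

49.1920 %


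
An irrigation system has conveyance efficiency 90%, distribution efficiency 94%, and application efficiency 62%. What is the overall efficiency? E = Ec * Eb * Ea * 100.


Ec = 0.9, Eb = 0.94, Ea = 0.62
E = 0.9 * 0.94 * 0.62 * 100 = 52.4520%

52.4520 %


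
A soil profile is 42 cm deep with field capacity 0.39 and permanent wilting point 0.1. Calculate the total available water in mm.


AWC = (FC - PWP) * d * 10
AWC = (0.39 - 0.1) * 42 * 10
AWC = 0.2900 * 42 * 10

121.8000 mm


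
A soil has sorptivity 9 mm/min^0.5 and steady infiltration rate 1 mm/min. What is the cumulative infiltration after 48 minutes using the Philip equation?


F = S*sqrt(t) + A*t
F = 9*sqrt(48) + 1*48
F = 9*6.928203 + 48

110.3538 mm


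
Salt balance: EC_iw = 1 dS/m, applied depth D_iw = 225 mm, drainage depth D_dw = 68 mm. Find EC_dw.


EC_dw = EC_iw * D_iw / D_dw
EC_dw = 1 * 225 / 68
EC_dw = 225 / 68

3.3088 dS/m


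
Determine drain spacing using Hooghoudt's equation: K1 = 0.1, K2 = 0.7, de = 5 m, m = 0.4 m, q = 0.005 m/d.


S^2 = 8*K2*de*m/q + 4*K1*m^2/q
S^2 = 8*0.7*5*0.4/0.005 + 4*0.1*0.4^2/0.005
S = sqrt(2252.8000)

47.4637 m


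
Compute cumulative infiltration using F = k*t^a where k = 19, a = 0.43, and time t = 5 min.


F = k * t^a = 19 * 5^0.43
F = 19 * 1.997823

37.9586 mm


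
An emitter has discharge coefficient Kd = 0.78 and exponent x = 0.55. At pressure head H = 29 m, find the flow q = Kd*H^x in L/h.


q = Kd * H^x = 0.78 * 29^0.55 = 0.78 * 6.372633

4.9707 L/h


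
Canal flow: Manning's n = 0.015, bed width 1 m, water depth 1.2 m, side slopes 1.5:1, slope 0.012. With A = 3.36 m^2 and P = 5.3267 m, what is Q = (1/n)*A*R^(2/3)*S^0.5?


R = A/P = 3.36/5.3267 = 0.630785
Q = (1/0.015) * 3.36 * 0.630785^(2/3) * 0.012^0.5

18.0479 m^3/s


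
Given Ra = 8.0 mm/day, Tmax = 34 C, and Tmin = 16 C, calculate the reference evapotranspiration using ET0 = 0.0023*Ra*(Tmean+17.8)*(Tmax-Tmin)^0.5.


Tmean = (Tmax + Tmin)/2 = (34 + 16)/2 = 25.0
ET0 = 0.0023 * 8.0 * (25.0 + 17.8) * sqrt(34 - 16)
ET0 = 0.0023 * 8.0 * 42.8 * 4.242641

3.3412 mm/day


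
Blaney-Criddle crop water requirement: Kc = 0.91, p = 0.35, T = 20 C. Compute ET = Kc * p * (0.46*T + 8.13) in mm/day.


ET = Kc * p * (0.46*T + 8.13)
ET = 0.91 * 0.35 * (0.46*20 + 8.13)
ET = 0.91 * 0.35 * 17.3300

5.5196 mm/day


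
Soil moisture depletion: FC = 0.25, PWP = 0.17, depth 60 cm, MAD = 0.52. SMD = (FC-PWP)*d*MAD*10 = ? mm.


SMD = (FC - PWP) * d * MAD * 10
SMD = (0.25 - 0.17) * 60 * 0.52 * 10
SMD = 0.0800 * 60 * 0.52 * 10

24.9600 mm


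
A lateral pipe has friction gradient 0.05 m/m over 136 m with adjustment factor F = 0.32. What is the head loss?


hf = J * L * F = 0.05 * 136 * 0.32 = 2.1760 m

2.1760 m


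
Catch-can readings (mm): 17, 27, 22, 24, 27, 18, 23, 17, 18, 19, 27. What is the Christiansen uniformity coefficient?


mean = 21.727273 mm
MAD = 3.570248 mm
CU = (1 - 3.570248/21.727273)*100

83.5679 %


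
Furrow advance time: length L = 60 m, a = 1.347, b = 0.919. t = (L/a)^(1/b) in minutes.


t = (L/a)^(1/b)
t = (60/1.347)^(1/0.919)
t = 44.543430^(1/0.919)

62.2453 min


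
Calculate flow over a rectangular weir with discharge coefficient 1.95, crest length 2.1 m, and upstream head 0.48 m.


Q = C * L * H^(3/2) = 1.95 * 2.1 * 0.48^1.5 = 1.95 * 2.1 * 0.332554

1.3618 m^3/s


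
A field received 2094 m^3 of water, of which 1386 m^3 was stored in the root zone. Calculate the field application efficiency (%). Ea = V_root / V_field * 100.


Ea = V_root / V_field * 100 = 1386 / 2094 * 100 = 66.1891%

66.1891 %


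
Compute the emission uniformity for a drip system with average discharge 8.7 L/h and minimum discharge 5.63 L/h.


EU = (q_min/q_avg)*100 = (5.63/8.7)*100 = 64.7126%

64.7126 %


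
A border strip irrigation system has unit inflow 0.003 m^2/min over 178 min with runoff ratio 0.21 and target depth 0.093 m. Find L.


L = q*t/((1+r)*Z)
L = 0.003*178/((1+0.21)*0.093)
L = 0.534/0.11253

4.7454 m


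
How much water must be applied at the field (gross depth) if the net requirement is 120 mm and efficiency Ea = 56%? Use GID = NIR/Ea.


Ea = 56% = 0.56
GID = NIR / Ea = 120 / 0.56 = 214.2857 mm

214.2857 mm


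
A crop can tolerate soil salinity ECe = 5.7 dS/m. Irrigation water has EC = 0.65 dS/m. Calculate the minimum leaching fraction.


LR = ECiw / (5*ECe - ECiw)
LR = 0.65 / (5*5.7 - 0.65)
LR = 0.65 / 27.8500

0.0233


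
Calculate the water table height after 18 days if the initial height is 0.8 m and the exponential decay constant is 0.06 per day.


m = m0 * exp(-k*t)
m = 0.8 * exp(-0.06 * 18)
m = 0.8 * exp(-1.0800)

0.2717 m


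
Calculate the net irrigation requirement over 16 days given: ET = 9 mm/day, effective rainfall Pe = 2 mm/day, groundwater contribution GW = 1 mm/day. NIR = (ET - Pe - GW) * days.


Daily deficit = ET - Pe - GW = 9 - 2 - 1 = 6 mm/day
NIR = 6 * 16 = 96 mm

96.0000 mm


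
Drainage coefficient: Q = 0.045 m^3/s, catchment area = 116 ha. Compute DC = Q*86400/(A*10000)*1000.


DC = Q * 86400 / (A * 10000) * 1000
DC = 0.045 * 86400 / (116 * 10000) * 1000
DC = 3888000.0000 / 1160000

3.3517 mm/day


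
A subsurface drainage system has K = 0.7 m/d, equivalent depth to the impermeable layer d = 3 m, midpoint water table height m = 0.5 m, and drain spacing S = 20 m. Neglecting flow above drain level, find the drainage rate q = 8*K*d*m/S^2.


q = 8*K*d*m/S^2
q = 8*0.7*3*0.5/20^2
q = 8.4000 / 400

0.0210 m/d


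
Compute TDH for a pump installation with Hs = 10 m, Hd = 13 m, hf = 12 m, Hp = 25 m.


TDH = Hs + Hd + hf + Hp = 10 + 13 + 12 + 25 = 60

60 m


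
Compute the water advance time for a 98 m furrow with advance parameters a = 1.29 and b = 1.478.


t = (L/a)^(1/b)
t = (98/1.29)^(1/1.478)
t = 75.968992^(1/1.478)

18.7249 min


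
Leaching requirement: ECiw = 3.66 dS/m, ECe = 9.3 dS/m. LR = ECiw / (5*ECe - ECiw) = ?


LR = ECiw / (5*ECe - ECiw)
LR = 3.66 / (5*9.3 - 3.66)
LR = 3.66 / 42.8400

0.0854


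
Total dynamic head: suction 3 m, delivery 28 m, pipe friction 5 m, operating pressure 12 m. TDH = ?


TDH = Hs + Hd + hf + Hp = 3 + 28 + 5 + 12 = 48

48 m


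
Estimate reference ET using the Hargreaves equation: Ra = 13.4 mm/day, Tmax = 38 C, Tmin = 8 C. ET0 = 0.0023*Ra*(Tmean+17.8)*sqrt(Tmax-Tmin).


Tmean = (Tmax + Tmin)/2 = (38 + 8)/2 = 23.0
ET0 = 0.0023 * 13.4 * (23.0 + 17.8) * sqrt(38 - 8)
ET0 = 0.0023 * 13.4 * 40.8 * 5.477226

6.8874 mm/day


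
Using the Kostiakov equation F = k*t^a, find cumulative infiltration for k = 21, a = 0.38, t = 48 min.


F = k * t^a = 21 * 48^0.38
F = 21 * 4.353832

91.4305 mm


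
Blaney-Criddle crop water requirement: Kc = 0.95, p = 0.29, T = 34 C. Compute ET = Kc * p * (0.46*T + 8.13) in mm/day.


ET = Kc * p * (0.46*T + 8.13)
ET = 0.95 * 0.29 * (0.46*34 + 8.13)
ET = 0.95 * 0.29 * 23.7700

6.5486 mm/day


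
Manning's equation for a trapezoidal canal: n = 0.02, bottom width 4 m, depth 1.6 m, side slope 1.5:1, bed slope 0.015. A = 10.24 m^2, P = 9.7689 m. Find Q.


R = A/P = 10.24/9.7689 = 1.048224
Q = (1/0.02) * 10.24 * 1.048224^(2/3) * 0.015^0.5

64.7071 m^3/s


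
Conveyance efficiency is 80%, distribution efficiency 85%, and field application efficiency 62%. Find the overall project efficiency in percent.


Ec = 0.8, Eb = 0.85, Ea = 0.62
E = 0.8 * 0.85 * 0.62 * 100 = 42.1600%

42.1600 %


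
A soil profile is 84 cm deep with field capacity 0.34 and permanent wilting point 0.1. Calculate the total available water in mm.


AWC = (FC - PWP) * d * 10
AWC = (0.34 - 0.1) * 84 * 10
AWC = 0.2400 * 84 * 10

201.6000 mm


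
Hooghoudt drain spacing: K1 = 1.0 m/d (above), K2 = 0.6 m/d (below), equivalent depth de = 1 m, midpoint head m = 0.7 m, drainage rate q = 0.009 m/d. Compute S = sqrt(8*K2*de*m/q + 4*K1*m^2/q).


S^2 = 8*K2*de*m/q + 4*K1*m^2/q
S^2 = 8*0.6*1*0.7/0.009 + 4*1.0*0.7^2/0.009
S = sqrt(591.1111)

24.3128 m


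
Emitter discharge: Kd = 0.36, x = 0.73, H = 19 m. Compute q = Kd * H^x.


q = Kd * H^x = 0.36 * 19^0.73 = 0.36 * 8.580056

3.0888 L/h


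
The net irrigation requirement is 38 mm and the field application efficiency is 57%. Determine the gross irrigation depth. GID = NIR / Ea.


Ea = 57% = 0.57
GID = NIR / Ea = 38 / 0.57 = 66.6667 mm

66.6667 mm


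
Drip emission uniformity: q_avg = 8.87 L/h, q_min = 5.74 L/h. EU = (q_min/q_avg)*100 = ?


EU = (q_min/q_avg)*100 = (5.74/8.87)*100 = 64.7125%

64.7125 %


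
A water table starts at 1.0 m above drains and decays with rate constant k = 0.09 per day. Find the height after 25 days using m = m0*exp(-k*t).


m = m0 * exp(-k*t)
m = 1.0 * exp(-0.09 * 25)
m = 1.0 * exp(-2.2500)

0.1054 m


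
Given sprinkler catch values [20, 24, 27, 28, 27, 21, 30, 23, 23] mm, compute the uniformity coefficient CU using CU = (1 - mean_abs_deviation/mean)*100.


mean = 24.777778 mm
MAD = 2.864198 mm
CU = (1 - 2.864198/24.777778)*100

88.4405 %


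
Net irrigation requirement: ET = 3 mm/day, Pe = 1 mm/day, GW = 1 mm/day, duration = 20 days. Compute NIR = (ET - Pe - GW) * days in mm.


Daily deficit = ET - Pe - GW = 3 - 1 - 1 = 1 mm/day
NIR = 1 * 20 = 20 mm

20.0000 mm


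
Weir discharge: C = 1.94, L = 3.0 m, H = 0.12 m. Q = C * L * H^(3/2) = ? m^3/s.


Q = C * L * H^(3/2) = 1.94 * 3.0 * 0.12^1.5 = 1.94 * 3.0 * 0.041569

0.2419 m^3/s


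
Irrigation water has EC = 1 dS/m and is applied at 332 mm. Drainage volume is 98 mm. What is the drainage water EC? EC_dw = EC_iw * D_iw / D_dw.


EC_dw = EC_iw * D_iw / D_dw
EC_dw = 1 * 332 / 98
EC_dw = 332 / 98

3.3878 dS/m


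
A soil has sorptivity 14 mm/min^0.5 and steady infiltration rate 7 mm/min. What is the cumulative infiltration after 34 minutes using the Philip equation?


F = S*sqrt(t) + A*t
F = 14*sqrt(34) + 7*34
F = 14*5.830952 + 238

319.6333 mm


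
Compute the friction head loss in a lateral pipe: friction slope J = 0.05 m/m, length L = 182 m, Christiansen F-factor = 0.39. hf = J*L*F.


hf = J * L * F = 0.05 * 182 * 0.39 = 3.5490 m

3.5490 m


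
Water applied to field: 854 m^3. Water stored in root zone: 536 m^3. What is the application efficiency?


Ea = V_root / V_field * 100 = 536 / 854 * 100 = 62.7635%

62.7635 %


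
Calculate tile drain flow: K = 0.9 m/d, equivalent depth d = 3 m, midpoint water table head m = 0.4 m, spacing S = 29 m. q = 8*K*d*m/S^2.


q = 8*K*d*m/S^2
q = 8*0.9*3*0.4/29^2
q = 8.6400 / 841

0.0103 m/d


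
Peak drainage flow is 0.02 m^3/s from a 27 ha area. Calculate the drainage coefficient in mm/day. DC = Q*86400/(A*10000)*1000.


DC = Q * 86400 / (A * 10000) * 1000
DC = 0.02 * 86400 / (27 * 10000) * 1000
DC = 1728000.0000 / 270000

6.4000 mm/day


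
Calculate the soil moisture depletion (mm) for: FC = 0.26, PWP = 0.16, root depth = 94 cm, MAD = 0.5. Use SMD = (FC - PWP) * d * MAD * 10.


SMD = (FC - PWP) * d * MAD * 10
SMD = (0.26 - 0.16) * 94 * 0.5 * 10
SMD = 0.1000 * 94 * 0.5 * 10

47.0000 mm


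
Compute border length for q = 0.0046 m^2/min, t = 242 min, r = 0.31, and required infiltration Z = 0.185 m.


L = q*t/((1+r)*Z)
L = 0.0046*242/((1+0.31)*0.185)
L = 1.1132/0.24235

4.5934 m


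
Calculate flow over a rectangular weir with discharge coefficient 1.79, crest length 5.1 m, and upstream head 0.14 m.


Q = C * L * H^(3/2) = 1.79 * 5.1 * 0.14^1.5 = 1.79 * 5.1 * 0.052383

0.4782 m^3/s


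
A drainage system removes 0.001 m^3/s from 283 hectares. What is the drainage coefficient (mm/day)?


DC = Q * 86400 / (A * 10000) * 1000
DC = 0.001 * 86400 / (283 * 10000) * 1000
DC = 86400.0000 / 2830000

0.0305 mm/day


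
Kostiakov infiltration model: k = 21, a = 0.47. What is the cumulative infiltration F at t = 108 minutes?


F = k * t^a = 21 * 108^0.47
F = 21 * 9.030445

189.6393 mm


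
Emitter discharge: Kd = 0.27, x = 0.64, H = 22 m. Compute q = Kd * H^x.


q = Kd * H^x = 0.27 * 22^0.64 = 0.27 * 7.230203

1.9522 L/h


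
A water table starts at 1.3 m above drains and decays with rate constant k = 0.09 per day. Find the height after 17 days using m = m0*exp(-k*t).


m = m0 * exp(-k*t)
m = 1.3 * exp(-0.09 * 17)
m = 1.3 * exp(-1.5300)

0.2815 m


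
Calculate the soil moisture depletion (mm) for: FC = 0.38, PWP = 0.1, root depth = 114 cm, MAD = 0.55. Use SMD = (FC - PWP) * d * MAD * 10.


SMD = (FC - PWP) * d * MAD * 10
SMD = (0.38 - 0.1) * 114 * 0.55 * 10
SMD = 0.2800 * 114 * 0.55 * 10

175.5600 mm


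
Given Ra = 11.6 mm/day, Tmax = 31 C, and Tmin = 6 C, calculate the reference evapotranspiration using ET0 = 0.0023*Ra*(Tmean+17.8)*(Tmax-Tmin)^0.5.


Tmean = (Tmax + Tmin)/2 = (31 + 6)/2 = 18.5
ET0 = 0.0023 * 11.6 * (18.5 + 17.8) * sqrt(31 - 6)
ET0 = 0.0023 * 11.6 * 36.3 * 5.000000

4.8424 mm/day


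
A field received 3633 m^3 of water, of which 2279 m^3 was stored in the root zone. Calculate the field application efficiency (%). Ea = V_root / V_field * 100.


Ea = V_root / V_field * 100 = 2279 / 3633 * 100 = 62.7305%

62.7305 %


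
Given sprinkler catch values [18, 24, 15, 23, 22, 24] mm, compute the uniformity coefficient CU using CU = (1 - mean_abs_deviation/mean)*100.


mean = 21.000000 mm
MAD = 3.000000 mm
CU = (1 - 3.000000/21.000000)*100

85.7143 %


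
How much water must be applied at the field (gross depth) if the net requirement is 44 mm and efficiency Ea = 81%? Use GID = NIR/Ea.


Ea = 81% = 0.81
GID = NIR / Ea = 44 / 0.81 = 54.3210 mm

54.3210 mm


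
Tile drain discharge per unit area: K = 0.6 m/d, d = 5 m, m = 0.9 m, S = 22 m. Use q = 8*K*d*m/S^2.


q = 8*K*d*m/S^2
q = 8*0.6*5*0.9/22^2
q = 21.6000 / 484

0.0446 m/d


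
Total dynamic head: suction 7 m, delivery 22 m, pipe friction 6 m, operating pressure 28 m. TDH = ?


TDH = Hs + Hd + hf + Hp = 7 + 22 + 6 + 28 = 63

63 m


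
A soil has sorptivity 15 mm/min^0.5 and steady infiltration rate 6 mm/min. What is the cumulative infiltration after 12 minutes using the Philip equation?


F = S*sqrt(t) + A*t
F = 15*sqrt(12) + 6*12
F = 15*3.464102 + 72

123.9615 mm


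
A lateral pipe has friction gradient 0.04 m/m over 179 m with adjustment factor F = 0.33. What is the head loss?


hf = J * L * F = 0.04 * 179 * 0.33 = 2.3628 m

2.3628 m


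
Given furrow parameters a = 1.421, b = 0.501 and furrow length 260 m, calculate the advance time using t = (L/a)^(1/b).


t = (L/a)^(1/b)
t = (260/1.421)^(1/0.501)
t = 182.969740^(1/0.501)

32788.9182 min


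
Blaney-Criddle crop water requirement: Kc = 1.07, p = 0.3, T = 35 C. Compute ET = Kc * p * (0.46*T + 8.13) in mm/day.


ET = Kc * p * (0.46*T + 8.13)
ET = 1.07 * 0.3 * (0.46*35 + 8.13)
ET = 1.07 * 0.3 * 24.2300

7.7778 mm/day


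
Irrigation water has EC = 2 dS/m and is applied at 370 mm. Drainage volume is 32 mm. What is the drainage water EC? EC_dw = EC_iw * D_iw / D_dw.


EC_dw = EC_iw * D_iw / D_dw
EC_dw = 2 * 370 / 32
EC_dw = 740 / 32

23.1250 dS/m


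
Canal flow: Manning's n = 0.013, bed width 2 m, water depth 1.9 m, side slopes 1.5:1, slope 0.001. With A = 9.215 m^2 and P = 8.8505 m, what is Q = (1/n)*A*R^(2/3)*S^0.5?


R = A/P = 9.215/8.8505 = 1.041184
Q = (1/0.013) * 9.215 * 1.041184^(2/3) * 0.001^0.5

23.0270 m^3/s


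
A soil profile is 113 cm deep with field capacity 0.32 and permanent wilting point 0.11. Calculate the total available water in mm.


AWC = (FC - PWP) * d * 10
AWC = (0.32 - 0.11) * 113 * 10
AWC = 0.2100 * 113 * 10

237.3000 mm


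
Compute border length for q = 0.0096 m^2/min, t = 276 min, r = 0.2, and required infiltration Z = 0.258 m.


L = q*t/((1+r)*Z)
L = 0.0096*276/((1+0.2)*0.258)
L = 2.6496/0.3096

8.5581 m


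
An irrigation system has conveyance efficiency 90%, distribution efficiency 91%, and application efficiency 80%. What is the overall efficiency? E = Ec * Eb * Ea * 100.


Ec = 0.9, Eb = 0.91, Ea = 0.8
E = 0.9 * 0.91 * 0.8 * 100 = 65.5200%

65.5200 %


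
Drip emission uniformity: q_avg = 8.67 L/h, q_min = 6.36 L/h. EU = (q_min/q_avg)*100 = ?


EU = (q_min/q_avg)*100 = (6.36/8.67)*100 = 73.3564%

73.3564 %


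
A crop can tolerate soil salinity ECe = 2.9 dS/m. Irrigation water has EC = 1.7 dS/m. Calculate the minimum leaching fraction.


LR = ECiw / (5*ECe - ECiw)
LR = 1.7 / (5*2.9 - 1.7)
LR = 1.7 / 12.8000

0.1328


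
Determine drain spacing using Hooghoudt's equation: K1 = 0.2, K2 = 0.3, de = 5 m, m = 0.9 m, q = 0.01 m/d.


S^2 = 8*K2*de*m/q + 4*K1*m^2/q
S^2 = 8*0.3*5*0.9/0.01 + 4*0.2*0.9^2/0.01
S = sqrt(1144.8000)

33.8349 m


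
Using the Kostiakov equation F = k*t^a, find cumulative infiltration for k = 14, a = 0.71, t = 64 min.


F = k * t^a = 14 * 64^0.71
F = 14 * 19.159659

268.2352 mm


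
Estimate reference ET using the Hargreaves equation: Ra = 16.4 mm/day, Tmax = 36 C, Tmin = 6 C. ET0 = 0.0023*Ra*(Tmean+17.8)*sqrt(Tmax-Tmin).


Tmean = (Tmax + Tmin)/2 = (36 + 6)/2 = 21.0
ET0 = 0.0023 * 16.4 * (21.0 + 17.8) * sqrt(36 - 6)
ET0 = 0.0023 * 16.4 * 38.8 * 5.477226

8.0161 mm/day


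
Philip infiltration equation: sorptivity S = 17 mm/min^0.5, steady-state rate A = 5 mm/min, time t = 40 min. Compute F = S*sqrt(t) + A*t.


F = S*sqrt(t) + A*t
F = 17*sqrt(40) + 5*40
F = 17*6.324555 + 200

307.5174 mm


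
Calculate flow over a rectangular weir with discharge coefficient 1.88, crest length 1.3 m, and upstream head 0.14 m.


Q = C * L * H^(3/2) = 1.88 * 1.3 * 0.14^1.5 = 1.88 * 1.3 * 0.052383

0.1280 m^3/s


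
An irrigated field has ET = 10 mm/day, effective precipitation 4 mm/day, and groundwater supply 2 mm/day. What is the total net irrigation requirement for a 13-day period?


Daily deficit = ET - Pe - GW = 10 - 4 - 2 = 4 mm/day
NIR = 4 * 13 = 52 mm

52.0000 mm


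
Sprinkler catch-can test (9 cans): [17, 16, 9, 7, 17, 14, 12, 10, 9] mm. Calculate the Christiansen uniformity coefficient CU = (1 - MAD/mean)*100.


mean = 12.333333 mm
MAD = 3.259259 mm
CU = (1 - 3.259259/12.333333)*100

73.5736 %


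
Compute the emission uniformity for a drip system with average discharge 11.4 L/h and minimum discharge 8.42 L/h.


EU = (q_min/q_avg)*100 = (8.42/11.4)*100 = 73.8596%

73.8596 %


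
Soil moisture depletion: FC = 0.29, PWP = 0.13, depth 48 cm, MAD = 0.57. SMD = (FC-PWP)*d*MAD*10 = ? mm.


SMD = (FC - PWP) * d * MAD * 10
SMD = (0.29 - 0.13) * 48 * 0.57 * 10
SMD = 0.1600 * 48 * 0.57 * 10

43.7760 mm


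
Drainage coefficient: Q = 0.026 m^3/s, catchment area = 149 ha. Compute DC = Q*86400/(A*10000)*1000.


DC = Q * 86400 / (A * 10000) * 1000
DC = 0.026 * 86400 / (149 * 10000) * 1000
DC = 2246400.0000 / 1490000

1.5077 mm/day


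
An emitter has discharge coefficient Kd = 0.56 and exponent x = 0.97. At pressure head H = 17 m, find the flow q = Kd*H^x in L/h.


q = Kd * H^x = 0.56 * 17^0.97 = 0.56 * 15.614765

8.7443 L/h


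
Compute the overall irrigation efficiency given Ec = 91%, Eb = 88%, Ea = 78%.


Ec = 0.91, Eb = 0.88, Ea = 0.78
E = 0.91 * 0.88 * 0.78 * 100 = 62.4624%

62.4624 %


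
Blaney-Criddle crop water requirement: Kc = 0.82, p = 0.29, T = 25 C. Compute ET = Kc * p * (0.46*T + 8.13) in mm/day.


ET = Kc * p * (0.46*T + 8.13)
ET = 0.82 * 0.29 * (0.46*25 + 8.13)
ET = 0.82 * 0.29 * 19.6300

4.6680 mm/day


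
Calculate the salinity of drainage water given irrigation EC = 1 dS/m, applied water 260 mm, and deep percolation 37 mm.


EC_dw = EC_iw * D_iw / D_dw
EC_dw = 1 * 260 / 37
EC_dw = 260 / 37

7.0270 dS/m


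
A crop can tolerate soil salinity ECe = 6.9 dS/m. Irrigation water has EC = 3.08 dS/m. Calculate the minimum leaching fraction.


LR = ECiw / (5*ECe - ECiw)
LR = 3.08 / (5*6.9 - 3.08)
LR = 3.08 / 31.4200

0.0980


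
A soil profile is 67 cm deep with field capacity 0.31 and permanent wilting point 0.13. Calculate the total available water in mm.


AWC = (FC - PWP) * d * 10
AWC = (0.31 - 0.13) * 67 * 10
AWC = 0.1800 * 67 * 10

120.6000 mm


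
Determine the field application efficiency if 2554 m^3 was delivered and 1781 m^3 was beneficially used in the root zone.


Ea = V_root / V_field * 100 = 1781 / 2554 * 100 = 69.7338%

69.7338 %


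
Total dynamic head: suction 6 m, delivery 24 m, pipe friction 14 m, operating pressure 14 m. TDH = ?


TDH = Hs + Hd + hf + Hp = 6 + 24 + 14 + 14 = 58

58 m


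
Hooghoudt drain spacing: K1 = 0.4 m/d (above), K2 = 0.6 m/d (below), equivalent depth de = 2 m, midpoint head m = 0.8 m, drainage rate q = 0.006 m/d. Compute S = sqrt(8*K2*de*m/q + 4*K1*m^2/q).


S^2 = 8*K2*de*m/q + 4*K1*m^2/q
S^2 = 8*0.6*2*0.8/0.006 + 4*0.4*0.8^2/0.006
S = sqrt(1450.6667)

38.0876 m


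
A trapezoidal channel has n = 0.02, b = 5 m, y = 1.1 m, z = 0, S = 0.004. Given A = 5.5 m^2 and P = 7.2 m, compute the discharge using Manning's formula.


R = A/P = 5.5/7.2 = 0.763889
Q = (1/0.02) * 5.5 * 0.763889^(2/3) * 0.004^0.5

14.5339 m^3/s


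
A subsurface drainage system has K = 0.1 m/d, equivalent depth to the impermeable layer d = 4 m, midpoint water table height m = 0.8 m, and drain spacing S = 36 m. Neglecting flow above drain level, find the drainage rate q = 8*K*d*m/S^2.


q = 8*K*d*m/S^2
q = 8*0.1*4*0.8/36^2
q = 2.5600 / 1296

0.0020 m/d


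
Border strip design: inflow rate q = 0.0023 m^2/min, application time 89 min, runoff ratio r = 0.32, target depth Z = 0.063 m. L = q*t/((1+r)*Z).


L = q*t/((1+r)*Z)
L = 0.0023*89/((1+0.32)*0.063)
L = 0.2047/0.08316

2.4615 m


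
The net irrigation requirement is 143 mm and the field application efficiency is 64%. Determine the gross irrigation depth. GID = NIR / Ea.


Ea = 64% = 0.64
GID = NIR / Ea = 143 / 0.64 = 223.4375 mm

223.4375 mm


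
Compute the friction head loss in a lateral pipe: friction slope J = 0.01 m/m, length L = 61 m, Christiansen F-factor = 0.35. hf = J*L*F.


hf = J * L * F = 0.01 * 61 * 0.35 = 0.2135 m

0.2135 m


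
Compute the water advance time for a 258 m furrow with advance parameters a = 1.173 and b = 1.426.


t = (L/a)^(1/b)
t = (258/1.173)^(1/1.426)
t = 219.948849^(1/1.426)

43.9119 min


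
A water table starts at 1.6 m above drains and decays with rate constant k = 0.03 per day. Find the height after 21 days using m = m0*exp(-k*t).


m = m0 * exp(-k*t)
m = 1.6 * exp(-0.03 * 21)
m = 1.6 * exp(-0.6300)

0.8521 m


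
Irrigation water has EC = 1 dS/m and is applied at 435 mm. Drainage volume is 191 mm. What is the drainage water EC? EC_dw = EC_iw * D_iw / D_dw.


EC_dw = EC_iw * D_iw / D_dw
EC_dw = 1 * 435 / 191
EC_dw = 435 / 191

2.2775 dS/m


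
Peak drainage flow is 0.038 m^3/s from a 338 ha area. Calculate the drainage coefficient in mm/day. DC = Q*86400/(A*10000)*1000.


DC = Q * 86400 / (A * 10000) * 1000
DC = 0.038 * 86400 / (338 * 10000) * 1000
DC = 3283200.0000 / 3380000

0.9714 mm/day


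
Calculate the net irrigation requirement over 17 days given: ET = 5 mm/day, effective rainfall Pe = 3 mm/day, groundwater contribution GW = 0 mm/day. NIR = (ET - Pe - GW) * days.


Daily deficit = ET - Pe - GW = 5 - 3 - 0 = 2 mm/day
NIR = 2 * 17 = 34 mm

34.0000 mm


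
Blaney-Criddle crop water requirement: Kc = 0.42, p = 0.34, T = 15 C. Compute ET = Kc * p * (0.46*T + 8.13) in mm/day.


ET = Kc * p * (0.46*T + 8.13)
ET = 0.42 * 0.34 * (0.46*15 + 8.13)
ET = 0.42 * 0.34 * 15.0300

2.1463 mm/day


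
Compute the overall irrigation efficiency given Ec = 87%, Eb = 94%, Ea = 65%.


Ec = 0.87, Eb = 0.94, Ea = 0.65
E = 0.87 * 0.94 * 0.65 * 100 = 53.1570%

53.1570 %


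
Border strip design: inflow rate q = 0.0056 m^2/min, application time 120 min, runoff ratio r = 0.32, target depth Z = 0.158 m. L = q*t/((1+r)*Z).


L = q*t/((1+r)*Z)
L = 0.0056*120/((1+0.32)*0.158)
L = 0.672/0.20856

3.2221 m


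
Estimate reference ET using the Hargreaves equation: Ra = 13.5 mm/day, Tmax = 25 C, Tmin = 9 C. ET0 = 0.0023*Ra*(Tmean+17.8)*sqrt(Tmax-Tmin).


Tmean = (Tmax + Tmin)/2 = (25 + 9)/2 = 17.0
ET0 = 0.0023 * 13.5 * (17.0 + 17.8) * sqrt(25 - 9)
ET0 = 0.0023 * 13.5 * 34.8 * 4.000000

4.3222 mm/day


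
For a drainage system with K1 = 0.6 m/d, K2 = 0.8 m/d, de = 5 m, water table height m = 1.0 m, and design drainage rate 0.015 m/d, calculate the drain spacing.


S^2 = 8*K2*de*m/q + 4*K1*m^2/q
S^2 = 8*0.8*5*1.0/0.015 + 4*0.6*1.0^2/0.015
S = sqrt(2293.3333)

47.8888 m


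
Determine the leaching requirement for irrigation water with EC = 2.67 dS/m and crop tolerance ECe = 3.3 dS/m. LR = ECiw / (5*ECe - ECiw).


LR = ECiw / (5*ECe - ECiw)
LR = 2.67 / (5*3.3 - 2.67)
LR = 2.67 / 13.8300

0.1931


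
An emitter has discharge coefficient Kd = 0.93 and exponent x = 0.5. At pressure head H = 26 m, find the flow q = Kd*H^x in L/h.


q = Kd * H^x = 0.93 * 26^0.5 = 0.93 * 5.099020

4.7421 L/h


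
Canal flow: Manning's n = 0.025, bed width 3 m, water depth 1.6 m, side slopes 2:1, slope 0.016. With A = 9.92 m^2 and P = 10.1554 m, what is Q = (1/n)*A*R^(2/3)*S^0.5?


R = A/P = 9.92/10.1554 = 0.976820
Q = (1/0.025) * 9.92 * 0.976820^(2/3) * 0.016^0.5

49.4130 m^3/s


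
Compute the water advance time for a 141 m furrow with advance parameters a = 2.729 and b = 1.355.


t = (L/a)^(1/b)
t = (141/2.729)^(1/1.355)
t = 51.667277^(1/1.355)

18.3809 min


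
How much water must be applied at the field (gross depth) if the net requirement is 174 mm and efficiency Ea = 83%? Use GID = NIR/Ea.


Ea = 83% = 0.83
GID = NIR / Ea = 174 / 0.83 = 209.6386 mm

209.6386 mm


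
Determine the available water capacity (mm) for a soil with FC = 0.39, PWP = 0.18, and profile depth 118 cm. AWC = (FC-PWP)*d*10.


AWC = (FC - PWP) * d * 10
AWC = (0.39 - 0.18) * 118 * 10
AWC = 0.2100 * 118 * 10

247.8000 mm


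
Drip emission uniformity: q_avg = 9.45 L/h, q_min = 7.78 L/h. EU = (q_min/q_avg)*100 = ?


EU = (q_min/q_avg)*100 = (7.78/9.45)*100 = 82.3280%

82.3280 %


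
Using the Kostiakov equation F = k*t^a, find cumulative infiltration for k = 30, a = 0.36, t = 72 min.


F = k * t^a = 30 * 72^0.36
F = 30 * 4.662724

139.8817 mm


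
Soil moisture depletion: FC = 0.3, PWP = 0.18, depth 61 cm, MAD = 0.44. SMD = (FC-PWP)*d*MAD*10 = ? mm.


SMD = (FC - PWP) * d * MAD * 10
SMD = (0.3 - 0.18) * 61 * 0.44 * 10
SMD = 0.1200 * 61 * 0.44 * 10

32.2080 mm


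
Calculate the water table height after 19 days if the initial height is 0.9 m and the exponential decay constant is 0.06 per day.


m = m0 * exp(-k*t)
m = 0.9 * exp(-0.06 * 19)
m = 0.9 * exp(-1.1400)

0.2878 m


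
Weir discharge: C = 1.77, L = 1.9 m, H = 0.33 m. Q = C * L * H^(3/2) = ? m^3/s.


Q = C * L * H^(3/2) = 1.77 * 1.9 * 0.33^1.5 = 1.77 * 1.9 * 0.189571

0.6375 m^3/s


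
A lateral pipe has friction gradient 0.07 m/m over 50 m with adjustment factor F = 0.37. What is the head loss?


hf = J * L * F = 0.07 * 50 * 0.37 = 1.2950 m

1.2950 m


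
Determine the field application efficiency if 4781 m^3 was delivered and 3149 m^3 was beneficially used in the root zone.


Ea = V_root / V_field * 100 = 3149 / 4781 * 100 = 65.8649%

65.8649 %


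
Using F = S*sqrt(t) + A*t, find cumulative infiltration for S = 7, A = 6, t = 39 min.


F = S*sqrt(t) + A*t
F = 7*sqrt(39) + 6*39
F = 7*6.244998 + 234

277.7150 mm


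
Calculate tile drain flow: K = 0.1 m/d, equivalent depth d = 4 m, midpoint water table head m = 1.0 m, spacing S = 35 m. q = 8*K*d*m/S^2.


q = 8*K*d*m/S^2
q = 8*0.1*4*1.0/35^2
q = 3.2000 / 1225

0.0026 m/d


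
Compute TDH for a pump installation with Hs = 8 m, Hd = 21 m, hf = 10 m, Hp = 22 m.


TDH = Hs + Hd + hf + Hp = 8 + 21 + 10 + 22 = 61

61 m


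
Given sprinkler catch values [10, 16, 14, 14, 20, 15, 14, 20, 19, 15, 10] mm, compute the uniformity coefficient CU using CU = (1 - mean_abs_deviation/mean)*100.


mean = 15.181818 mm
MAD = 2.595041 mm
CU = (1 - 2.595041/15.181818)*100

82.9069 %


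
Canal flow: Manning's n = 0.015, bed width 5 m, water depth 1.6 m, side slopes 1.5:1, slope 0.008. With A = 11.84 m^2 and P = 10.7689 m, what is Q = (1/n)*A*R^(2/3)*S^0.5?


R = A/P = 11.84/10.7689 = 1.099462
Q = (1/0.015) * 11.84 * 1.099462^(2/3) * 0.008^0.5

75.2071 m^3/s


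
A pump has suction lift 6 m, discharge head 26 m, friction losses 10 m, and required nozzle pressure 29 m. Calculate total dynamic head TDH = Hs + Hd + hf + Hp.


TDH = Hs + Hd + hf + Hp = 6 + 26 + 10 + 29 = 71

71 m


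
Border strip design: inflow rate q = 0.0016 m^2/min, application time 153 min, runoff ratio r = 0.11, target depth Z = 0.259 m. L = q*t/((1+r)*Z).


L = q*t/((1+r)*Z)
L = 0.0016*153/((1+0.11)*0.259)
L = 0.2448/0.28749

0.8515 m


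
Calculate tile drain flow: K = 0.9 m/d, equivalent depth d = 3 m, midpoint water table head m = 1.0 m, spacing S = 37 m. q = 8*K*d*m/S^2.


q = 8*K*d*m/S^2
q = 8*0.9*3*1.0/37^2
q = 21.6000 / 1369

0.0158 m/d


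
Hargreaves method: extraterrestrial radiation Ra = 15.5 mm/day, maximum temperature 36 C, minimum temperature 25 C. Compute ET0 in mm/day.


Tmean = (Tmax + Tmin)/2 = (36 + 25)/2 = 30.5
ET0 = 0.0023 * 15.5 * (30.5 + 17.8) * sqrt(36 - 25)
ET0 = 0.0023 * 15.5 * 48.3 * 3.316625

5.7109 mm/day


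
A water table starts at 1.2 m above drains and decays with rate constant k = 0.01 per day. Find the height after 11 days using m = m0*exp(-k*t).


m = m0 * exp(-k*t)
m = 1.2 * exp(-0.01 * 11)
m = 1.2 * exp(-0.1100)

1.0750 m


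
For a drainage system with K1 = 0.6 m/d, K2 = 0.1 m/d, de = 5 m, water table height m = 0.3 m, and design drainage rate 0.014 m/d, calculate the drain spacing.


S^2 = 8*K2*de*m/q + 4*K1*m^2/q
S^2 = 8*0.1*5*0.3/0.014 + 4*0.6*0.3^2/0.014
S = sqrt(101.1429)

10.0570 m


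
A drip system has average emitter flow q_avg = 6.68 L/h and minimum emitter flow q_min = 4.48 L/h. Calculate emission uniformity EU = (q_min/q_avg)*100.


EU = (q_min/q_avg)*100 = (4.48/6.68)*100 = 67.0659%

67.0659 %


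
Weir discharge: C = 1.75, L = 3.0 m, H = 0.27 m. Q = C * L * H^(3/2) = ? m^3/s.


Q = C * L * H^(3/2) = 1.75 * 3.0 * 0.27^1.5 = 1.75 * 3.0 * 0.140296

0.7366 m^3/s


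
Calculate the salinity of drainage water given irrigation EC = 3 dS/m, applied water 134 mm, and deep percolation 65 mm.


EC_dw = EC_iw * D_iw / D_dw
EC_dw = 3 * 134 / 65
EC_dw = 402 / 65

6.1846 dS/m


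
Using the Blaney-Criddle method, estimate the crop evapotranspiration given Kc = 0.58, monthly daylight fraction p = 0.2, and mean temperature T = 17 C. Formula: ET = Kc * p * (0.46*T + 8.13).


ET = Kc * p * (0.46*T + 8.13)
ET = 0.58 * 0.2 * (0.46*17 + 8.13)
ET = 0.58 * 0.2 * 15.9500

1.8502 mm/day


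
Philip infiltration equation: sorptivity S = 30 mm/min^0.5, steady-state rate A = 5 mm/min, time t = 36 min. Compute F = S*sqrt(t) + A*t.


F = S*sqrt(t) + A*t
F = 30*sqrt(36) + 5*36
F = 30*6.000000 + 180

360.0000 mm


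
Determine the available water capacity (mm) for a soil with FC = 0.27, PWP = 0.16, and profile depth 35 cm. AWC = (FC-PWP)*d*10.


AWC = (FC - PWP) * d * 10
AWC = (0.27 - 0.16) * 35 * 10
AWC = 0.1100 * 35 * 10

38.5000 mm
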